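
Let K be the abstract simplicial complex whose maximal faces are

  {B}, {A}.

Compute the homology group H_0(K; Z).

H_0 ≅ Z^2.

Fix the vertex order A < B and write every simplex with vertices in increasing order. Then dim K = 0 and the simplices of K are:

  0-simplices (2): A, B

so the chain groups are C_0 ≅ Z^2.

Computing H_k = (kernel of ∂_k) / (image of ∂_{k+1}):

  H_0: rank C_0 − rank ∂_1 = 2 − 0 = 2, and there is no ∂_1, so H_0 = Z^2.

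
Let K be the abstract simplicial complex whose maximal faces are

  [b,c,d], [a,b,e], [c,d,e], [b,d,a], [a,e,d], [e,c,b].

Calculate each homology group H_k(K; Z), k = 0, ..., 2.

H_0 ≅ Z,  H_1 = 0,  H_2 ≅ Z.

K has 5 vertices, 9 edges, 6 triangles.
rank ∂_0 = 0, rank ∂_1 = 4 ⇒ b_0 = 5 − 0 − 4 = 1; all invariant factors of ∂_1 are 1 so no torsion. So H_0 = Z.
rank ∂_1 = 4, rank ∂_2 = 5 ⇒ b_1 = 9 − 4 − 5 = 0; all invariant factors of ∂_2 are 1 so no torsion. So H_1 = 0.
rank ∂_2 = 5, rank ∂_3 = 0 ⇒ b_2 = 6 − 5 − 0 = 1. So H_2 = Z.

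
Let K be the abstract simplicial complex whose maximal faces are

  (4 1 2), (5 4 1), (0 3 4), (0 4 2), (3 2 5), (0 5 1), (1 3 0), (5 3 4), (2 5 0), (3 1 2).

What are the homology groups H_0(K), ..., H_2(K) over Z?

We work with the vertex ordering 0 < 1 < 2 < 3 < 4 < 5. The simplices of K, each written with vertices in increasing order, are:

  0-simplices (6): [0], [1], [2], [3], [4], [5]
  1-simplices (15): [0,1], [0,2], [0,3], [0,4], [0,5], [1,2], [1,3], [1,4], [1,5], [2,3], [2,4], [2,5], [3,4], [3,5], [4,5]
  2-simplices (10): [0,1,3], [0,1,5], [0,2,4], [0,2,5], [0,3,4], [1,2,3], [1,2,4], [1,4,5], [2,3,5], [3,4,5]

Hence C_0 ≅ Z^6, C_1 ≅ Z^15, C_2 ≅ Z^10.

∂_1: C_1 → C_0 is given by ∂[p,q] = [q] − [p]. For instance
  ∂[0,5] = [5] − [0].
This gives a 6×15 integer matrix of rank 5; reducing to Smith normal form yields diagonal entries (1,1,1,1,1).

∂_2: C_2 → C_1 maps a triangle to the signed sum of its edges. For instance
  ∂[1,2,3] = [2,3] − [1,3] + [1,2],
  ∂[0,1,3] = [1,3] − [0,3] + [0,1].
This gives a 15×10 integer matrix of rank 10; reducing to Smith normal form yields diagonal entries (1,1,1,1,1,1,1,1,1,2).

From H_k ≅ ker(∂_k) / im(∂_{k+1}) we obtain:

  H_0: rank C_0 − rank ∂_1 = 6 − 5 = 1, and the invariant factors of ∂_1 are all 1, so H_0 = Z.
  H_1: rank ker ∂_1 − rank ∂_2 = (15 − 5) − 10 = 0, and ∂_2 has invariant factor 2 > 1, so H_1 = Z/2.
  H_2: rank ker ∂_2 − rank ∂_3 = (10 − 10) − 0 = 0, and there is no ∂_3, so H_2 = 0.

(K is a triangulation of the real projective plane RP^2.)

H_0 = Z,  H_1 = Z/2,  H_2 = 0.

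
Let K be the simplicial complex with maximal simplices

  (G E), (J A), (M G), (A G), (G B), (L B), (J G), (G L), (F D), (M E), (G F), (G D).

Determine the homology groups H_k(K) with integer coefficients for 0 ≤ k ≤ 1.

Order the vertices as A < B < D < E < F < G < J < L < M. Listing each simplex with vertices in this order, K has dimension 1 with simplices:

  0-simplices (9): A, B, D, E, F, G, J, L, M
  1-simplices (12): AG, AJ, BG, BL, DF, DG, EG, EM, FG, GJ, GL, GM

Hence C_0 ≅ Z^9, C_1 ≅ Z^12.

∂_1: C_1 → C_0 maps an edge to its endpoints' difference, ∂[p,q] = q − p. For instance
  ∂GJ = J − G.
The 9×12 boundary matrix has rank 8 and Smith normal form diag(1,1,1,1,1,1,1,1).

Reading off H_k = ker ∂_k / im ∂_{k+1}:

  H_0: rank C_0 − rank ∂_1 = 9 − 8 = 1, and the invariant factors of ∂_1 are all 1, so H_0 ≅ Z.
  H_1: rank ker ∂_1 − rank ∂_2 = (12 − 8) − 0 = 4, and there is no ∂_2, so H_1 ≅ Z^4.

(K is a triangulation of a wedge of 4 circles.)

H_0 ≅ Z,  H_1 ≅ Z^4.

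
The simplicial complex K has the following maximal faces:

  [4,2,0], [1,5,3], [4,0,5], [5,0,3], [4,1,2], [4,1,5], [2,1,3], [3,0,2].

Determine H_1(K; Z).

H_1 = 0.

Fix the vertex order 0 < 1 < 2 < 3 < 4 < 5 and write every simplex with vertices in increasing order. Then dim K = 2 and the simplices of K are:

  0-simplices (6): [0], [1], [2], [3], [4], [5]
  1-simplices (12): [0,2], [0,3], [0,4], [0,5], [1,2], [1,3], [1,4], [1,5], [2,3], [2,4], [3,5], [4,5]
  2-simplices (8): [0,2,3], [0,2,4], [0,3,5], [0,4,5], [1,2,3], [1,2,4], [1,3,5], [1,4,5]

so the chain groups are C_0 ≅ Z^6, C_1 ≅ Z^12, C_2 ≅ Z^8.

∂_1: C_1 → C_0 maps an edge to its endpoints' difference, ∂[p,q] = q − p. For instance
  ∂[4,5] = [5] − [4].
The resulting 6×12 matrix has rank 5, and its Smith normal form has invariant factors (1,1,1,1,1).

Boundary ∂_2: C_2 → C_1 sends each 2-simplex [p,q,r] to [q,r] − [p,r] + [p,q]. For instance
  ∂[1,3,5] = [3,5] − [1,5] + [1,3],
  ∂[1,2,4] = [2,4] − [1,4] + [1,2].
This gives a 12×8 integer matrix of rank 7; reducing to Smith normal form yields diagonal entries (1,1,1,1,1,1,1).

Now H_k = ker ∂_k / im ∂_{k+1}, so:

  H_1: rank ker ∂_1 − rank ∂_2 = (12 − 5) − 7 = 0, and the invariant factors of ∂_2 are all 1, so H_1 = 0.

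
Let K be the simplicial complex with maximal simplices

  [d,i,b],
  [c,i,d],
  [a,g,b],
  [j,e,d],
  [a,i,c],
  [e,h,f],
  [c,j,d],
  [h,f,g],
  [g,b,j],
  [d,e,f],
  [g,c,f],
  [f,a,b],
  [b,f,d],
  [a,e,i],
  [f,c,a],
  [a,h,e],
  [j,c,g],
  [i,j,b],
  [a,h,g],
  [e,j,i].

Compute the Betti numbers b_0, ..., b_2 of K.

K has 10 vertices, 30 edges, 20 triangles.
rank ∂_0 = 0, rank ∂_1 = 9 ⇒ b_0 = 10 − 0 − 9 = 1; all invariant factors of ∂_1 are 1 so no torsion. So H_0 = Z.
rank ∂_1 = 9, rank ∂_2 = 20 ⇒ b_1 = 30 − 9 − 20 = 1; ∂_2 has invariant factor(s) [2] giving torsion. So H_1 = Z ⊕ Z/2.
rank ∂_2 = 20, rank ∂_3 = 0 ⇒ b_2 = 20 − 20 − 0 = 0. So H_2 = 0.

b_0 = 1, b_1 = 1, b_2 = 0.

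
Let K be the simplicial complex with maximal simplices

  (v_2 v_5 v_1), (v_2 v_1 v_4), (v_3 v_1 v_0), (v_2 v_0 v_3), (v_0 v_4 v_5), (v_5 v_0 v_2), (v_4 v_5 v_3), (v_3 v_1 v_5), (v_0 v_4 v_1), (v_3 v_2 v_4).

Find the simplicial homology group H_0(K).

Fix the vertex order v_0 < v_1 < v_2 < v_3 < v_4 < v_5 and write every simplex with vertices in increasing order. Then dim K = 2 and the simplices of K are:

  0-simplices (6): [v_0], [v_1], [v_2], [v_3], [v_4], [v_5]
  1-simplices (15): (15 of them)
  2-simplices (10): [v_0,v_1,v_3], [v_0,v_1,v_4], [v_0,v_2,v_3], [v_0,v_2,v_5], [v_0,v_4,v_5], [v_1,v_2,v_4], [v_1,v_2,v_5], [v_1,v_3,v_5], [v_2,v_3,v_4], [v_3,v_4,v_5]

Hence C_0 ≅ Z^6, C_1 ≅ Z^15, C_2 ≅ Z^10.

∂_1: C_1 → C_0 is given by ∂[p,q] = [q] − [p].
The resulting 6×15 matrix has rank 5, and its Smith normal form has invariant factors (1,1,1,1,1).

∂_2: C_2 → C_1 maps a triangle to the signed sum of its edges. For instance
  ∂[v_0,v_4,v_5] = [v_4,v_5] − [v_0,v_5] + [v_0,v_4],
  ∂[v_1,v_2,v_5] = [v_2,v_5] − [v_1,v_5] + [v_1,v_2].
This gives a 15×10 integer matrix of rank 10; reducing to Smith normal form yields diagonal entries (1,1,1,1,1,1,1,1,1,2).

From H_k ≅ ker(∂_k) / im(∂_{k+1}) we obtain:

  H_0: rank C_0 − rank ∂_1 = 6 − 5 = 1, and the invariant factors of ∂_1 are all 1, so H_0 ≅ Z.

H_0 ≅ Z.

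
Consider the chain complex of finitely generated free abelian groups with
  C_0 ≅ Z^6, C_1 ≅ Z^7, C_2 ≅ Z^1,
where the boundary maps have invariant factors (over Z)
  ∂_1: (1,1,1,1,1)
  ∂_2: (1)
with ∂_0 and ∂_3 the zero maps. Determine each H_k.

H_0: b_0 = 6 − 0 − 5 = 1; torsion from ∂_1 factors > 1: none. So H_0 = Z.
H_1: b_1 = 7 − 5 − 1 = 1; torsion from ∂_2 factors > 1: none. So H_1 = Z.
H_2: b_2 = 1 − 1 − 0 = 0; torsion from ∂_3 factors > 1: none. So H_2 = 0.

H_0 = Z,  H_1 = Z,  H_2 = 0.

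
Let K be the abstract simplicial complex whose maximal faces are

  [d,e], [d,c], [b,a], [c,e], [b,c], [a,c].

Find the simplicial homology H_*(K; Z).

We work with the vertex ordering a < b < c < d < e. The simplices of K, each written with vertices in increasing order, are:

  0-simplices (5): a, b, c, d, e
  1-simplices (6): ab, ac, bc, cd, ce, de

giving chain groups C_0 ≅ Z^5, C_1 ≅ Z^6.

The boundary map ∂_1: C_1 → C_0 is given by ∂[p,q] = [q] − [p]. For instance
  ∂ac = c − a.
The resulting 5×6 matrix has rank 4, and its Smith normal form has invariant factors (1,1,1,1).

Reading off H_k = ker ∂_k / im ∂_{k+1}:

  H_0: rank C_0 − rank ∂_1 = 5 − 4 = 1, and the invariant factors of ∂_1 are all 1, so H_0 = Z.
  H_1: rank ker ∂_1 − rank ∂_2 = (6 − 4) − 0 = 2, and there is no ∂_2, so H_1 = Z^2.

(K is a triangulation of a wedge of 2 circles.)

H_0 = Z,  H_1 = Z^2.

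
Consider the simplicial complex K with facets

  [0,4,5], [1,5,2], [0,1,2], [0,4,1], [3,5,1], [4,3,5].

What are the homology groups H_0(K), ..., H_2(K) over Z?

H_0 = Z,  H_1 = Z,  H_2 = 0.

K has 6 vertices, 12 edges, 6 triangles.
rank ∂_0 = 0, rank ∂_1 = 5 ⇒ b_0 = 6 − 0 − 5 = 1; all invariant factors of ∂_1 are 1 so no torsion. So H_0 = Z.
rank ∂_1 = 5, rank ∂_2 = 6 ⇒ b_1 = 12 − 5 − 6 = 1; all invariant factors of ∂_2 are 1 so no torsion. So H_1 = Z.
rank ∂_2 = 6, rank ∂_3 = 0 ⇒ b_2 = 6 − 6 − 0 = 0. So H_2 = 0.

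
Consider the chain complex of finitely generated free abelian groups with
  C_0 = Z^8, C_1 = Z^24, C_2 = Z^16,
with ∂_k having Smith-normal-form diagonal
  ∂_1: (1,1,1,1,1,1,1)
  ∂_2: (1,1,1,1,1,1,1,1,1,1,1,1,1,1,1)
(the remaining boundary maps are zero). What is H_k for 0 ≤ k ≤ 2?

H_0 ≅ Z,  H_1 ≅ Z^2,  H_2 ≅ Z.

H_0: b_0 = 8 − 0 − 7 = 1; torsion from ∂_1 factors > 1: none. So H_0 ≅ Z.
H_1: b_1 = 24 − 7 − 15 = 2; torsion from ∂_2 factors > 1: none. So H_1 ≅ Z^2.
H_2: b_2 = 16 − 15 − 0 = 1; torsion from ∂_3 factors > 1: none. So H_2 ≅ Z.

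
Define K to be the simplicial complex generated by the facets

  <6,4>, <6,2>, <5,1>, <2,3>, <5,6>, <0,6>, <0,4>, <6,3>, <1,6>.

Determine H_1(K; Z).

Fix the vertex order 0 < 1 < 2 < 3 < 4 < 5 < 6 and write every simplex with vertices in increasing order. Then dim K = 1 and the simplices of K are:

  0-simplices (7): [0], [1], [2], [3], [4], [5], [6]
  1-simplices (9): [0,4], [0,6], [1,5], [1,6], [2,3], [2,6], [3,6], [4,6], [5,6]

so the chain groups are C_0 ≅ Z^7, C_1 ≅ Z^9.

Boundary ∂_1: C_1 → C_0 maps an edge to its endpoints' difference, ∂[p,q] = q − p. For instance
  ∂[1,6] = [6] − [1].
The 7×9 boundary matrix has rank 6 and Smith normal form diag(1,1,1,1,1,1).

Computing H_k = (kernel of ∂_k) / (image of ∂_{k+1}):

  H_1: rank ker ∂_1 − rank ∂_2 = (9 − 6) − 0 = 3, and there is no ∂_2, so H_1 = Z^3.

(K is a triangulation of a wedge of 3 circles.)

H_1 = Z^3.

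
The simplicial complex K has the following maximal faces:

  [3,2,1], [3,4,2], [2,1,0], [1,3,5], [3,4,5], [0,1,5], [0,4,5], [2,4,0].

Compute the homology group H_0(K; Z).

Fix the vertex order 0 < 1 < 2 < 3 < 4 < 5 and write every simplex with vertices in increasing order. Then dim K = 2 and the simplices of K are:

  0-simplices (6): [0], [1], [2], [3], [4], [5]
  1-simplices (12): [0,1], [0,2], [0,4], [0,5], [1,2], [1,3], [1,5], [2,3], [2,4], [3,4], [3,5], [4,5]
  2-simplices (8): [0,1,2], [0,1,5], [0,2,4], [0,4,5], [1,2,3], [1,3,5], [2,3,4], [3,4,5]

so the chain groups are C_0 ≅ Z^6, C_1 ≅ Z^12, C_2 ≅ Z^8.

Boundary ∂_1: C_1 → C_0 is given by ∂[p,q] = [q] − [p].
The resulting 6×12 matrix has rank 5, and its Smith normal form has invariant factors (1,1,1,1,1).

Boundary ∂_2: C_2 → C_1 sends each 2-simplex [p,q,r] to [q,r] − [p,r] + [p,q]. For instance
  ∂[1,2,3] = [2,3] − [1,3] + [1,2],
  ∂[0,4,5] = [4,5] − [0,5] + [0,4].
This gives a 12×8 integer matrix of rank 7; reducing to Smith normal form yields diagonal entries (1,1,1,1,1,1,1).

From H_k ≅ ker(∂_k) / im(∂_{k+1}) we obtain:

  H_0: rank C_0 − rank ∂_1 = 6 − 5 = 1, and the invariant factors of ∂_1 are all 1, so H_0 = Z.

H_0 ≅ Z.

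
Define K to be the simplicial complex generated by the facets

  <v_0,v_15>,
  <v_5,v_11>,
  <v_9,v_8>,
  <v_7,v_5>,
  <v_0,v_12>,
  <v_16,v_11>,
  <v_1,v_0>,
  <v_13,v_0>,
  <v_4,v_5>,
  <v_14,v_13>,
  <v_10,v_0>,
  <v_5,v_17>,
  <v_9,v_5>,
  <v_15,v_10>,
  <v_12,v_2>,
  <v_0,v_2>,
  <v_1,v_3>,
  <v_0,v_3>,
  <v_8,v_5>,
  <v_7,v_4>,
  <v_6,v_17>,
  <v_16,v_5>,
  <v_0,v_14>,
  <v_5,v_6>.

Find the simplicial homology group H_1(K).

Fix the vertex order v_0 < v_1 < v_2 < v_3 < v_4 < v_5 < v_6 < v_7 < v_8 < v_9 < v_10 < v_11 < v_12 < v_13 < v_14 < v_15 < v_16 < v_17 and write every simplex with vertices in increasing order. Then dim K = 1 and the simplices of K are:

  0-simplices (18): [v_0], [v_1], [v_2], [v_3], [v_4], [v_5], [v_6], [v_7], [v_8], [v_9], [v_10], [v_11], [v_12], [v_13], [v_14], [v_15], [v_16], [v_17]
  1-simplices (24): (24 of them)

Hence C_0 ≅ Z^18, C_1 ≅ Z^24.

∂_1: C_1 → C_0 sends each edge [p,q] (with p < q) to q − p. For instance
  ∂[v_0,v_13] = [v_13] − [v_0].
This gives a 18×24 integer matrix of rank 16; reducing to Smith normal form yields diagonal entries (1,1,1,1,1,1,1,1,1,1,1,1,1,1,1,1).

Reading off H_k = ker ∂_k / im ∂_{k+1}:

  H_1: rank ker ∂_1 − rank ∂_2 = (24 − 16) − 0 = 8, and there is no ∂_2, so H_1 ≅ Z^8.

(K is a triangulation of the disjoint union of a wedge of 4 circles and a wedge of 4 circles.)

H_1 = Z^8.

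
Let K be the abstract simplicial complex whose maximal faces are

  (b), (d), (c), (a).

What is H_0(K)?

K has 4 vertices.
rank ∂_0 = 0, rank ∂_1 = 0 ⇒ b_0 = 4 − 0 − 0 = 4. So H_0 = Z^4.

H_0 = Z^4.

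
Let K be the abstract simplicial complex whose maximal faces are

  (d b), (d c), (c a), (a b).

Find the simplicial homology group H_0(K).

Order the vertices as a < b < c < d. Listing each simplex with vertices in this order, K has dimension 1 with simplices:

  0-simplices (4): a, b, c, d
  1-simplices (4): ab, ac, bd, cd

Hence C_0 ≅ Z^4, C_1 ≅ Z^4.

The boundary map ∂_1: C_1 → C_0 sends each edge [p,q] (with p < q) to q − p. For instance
  ∂ac = c − a.
As a 4×4 matrix over Z this has rank 3, with invariant factors (1,1,1).

Now H_k = ker ∂_k / im ∂_{k+1}, so:

  H_0: rank C_0 − rank ∂_1 = 4 − 3 = 1, and the invariant factors of ∂_1 are all 1, so H_0 ≅ Z.

H_0 = Z.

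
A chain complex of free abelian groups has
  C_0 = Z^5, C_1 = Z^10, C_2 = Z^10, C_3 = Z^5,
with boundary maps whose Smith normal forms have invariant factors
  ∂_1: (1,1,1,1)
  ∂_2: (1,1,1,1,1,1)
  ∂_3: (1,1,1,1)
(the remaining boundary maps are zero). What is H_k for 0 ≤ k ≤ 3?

H_0 = Z,  H_1 = 0,  H_2 = 0,  H_3 = Z.

H_0: b_0 = 5 − 0 − 4 = 1; torsion from ∂_1 factors > 1: none. So H_0 = Z.
H_1: b_1 = 10 − 4 − 6 = 0; torsion from ∂_2 factors > 1: none. So H_1 = 0.
H_2: b_2 = 10 − 6 − 4 = 0; torsion from ∂_3 factors > 1: none. So H_2 = 0.
H_3: b_3 = 5 − 4 − 0 = 1; torsion from ∂_4 factors > 1: none. So H_3 = Z.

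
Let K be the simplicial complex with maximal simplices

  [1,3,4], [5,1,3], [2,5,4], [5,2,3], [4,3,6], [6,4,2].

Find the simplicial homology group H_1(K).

H_1 = Z.

Order the vertices as 1 < 2 < 3 < 4 < 5 < 6. Listing each simplex with vertices in this order, K has dimension 2 with simplices:

  0-simplices (6): [1], [2], [3], [4], [5], [6]
  1-simplices (12): [1,3], [1,4], [1,5], [2,3], [2,4], [2,5], [2,6], [3,4], [3,5], [3,6], [4,5], [4,6]
  2-simplices (6): [1,3,4], [1,3,5], [2,3,5], [2,4,5], [2,4,6], [3,4,6]

Hence C_0 ≅ Z^6, C_1 ≅ Z^12, C_2 ≅ Z^6.

The boundary map ∂_1: C_1 → C_0 is given by ∂[p,q] = [q] − [p]. For instance
  ∂[2,6] = [6] − [2].
As a 6×12 matrix over Z this has rank 5, with invariant factors (1,1,1,1,1).

The boundary map ∂_2: C_2 → C_1 maps a triangle to the signed sum of its edges. For instance
  ∂[1,3,4] = [3,4] − [1,4] + [1,3],
  ∂[2,3,5] = [3,5] − [2,5] + [2,3].
The resulting 12×6 matrix has rank 6, and its Smith normal form has invariant factors (1,1,1,1,1,1).

Computing H_k = (kernel of ∂_k) / (image of ∂_{k+1}):

  H_1: rank ker ∂_1 − rank ∂_2 = (12 − 5) − 6 = 1, and the invariant factors of ∂_2 are all 1, so H_1 = Z.

(K is a triangulation of the cylinder S^1 x I.)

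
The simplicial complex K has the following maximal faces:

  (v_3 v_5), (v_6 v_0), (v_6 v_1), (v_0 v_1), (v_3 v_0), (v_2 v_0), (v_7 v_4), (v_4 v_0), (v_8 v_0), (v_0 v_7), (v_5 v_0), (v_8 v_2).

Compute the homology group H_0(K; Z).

Take the total order v_0 < v_1 < v_2 < v_3 < v_4 < v_5 < v_6 < v_7 < v_8 on the vertex set. Then K (dimension 1) consists of the simplices:

  0-simplices (9): [v_0], [v_1], [v_2], [v_3], [v_4], [v_5], [v_6], [v_7], [v_8]
  1-simplices (12): [v_0,v_1], [v_0,v_2], [v_0,v_3], [v_0,v_4], [v_0,v_5], [v_0,v_6], [v_0,v_7], [v_0,v_8], [v_1,v_6], [v_2,v_8], [v_3,v_5], [v_4,v_7]

so the chain groups are C_0 ≅ Z^9, C_1 ≅ Z^12.

The boundary map ∂_1: C_1 → C_0 is given by ∂[p,q] = [q] − [p].
The 9×12 boundary matrix has rank 8 and Smith normal form diag(1,1,1,1,1,1,1,1).

From H_k ≅ ker(∂_k) / im(∂_{k+1}) we obtain:

  H_0: rank C_0 − rank ∂_1 = 9 − 8 = 1, and the invariant factors of ∂_1 are all 1, so H_0 = Z.

(K is a triangulation of a wedge of 4 circles.)

H_0 = Z.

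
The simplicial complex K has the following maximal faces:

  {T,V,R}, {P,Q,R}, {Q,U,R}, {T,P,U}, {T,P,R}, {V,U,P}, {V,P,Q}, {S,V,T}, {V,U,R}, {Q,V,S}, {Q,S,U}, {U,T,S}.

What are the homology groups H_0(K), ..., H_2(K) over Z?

H_0 ≅ Z,  H_1 ≅ Z_2,  H_2 = 0.

We work with the vertex ordering P < Q < R < S < T < U < V. The simplices of K, each written with vertices in increasing order, are:

  0-simplices (7): P, Q, R, S, T, U, V
  1-simplices (18): PQ, PR, PT, PU, PV, QR, QS, QU, QV, RT, RU, RV, ST, SU, SV, TU, TV, UV
  2-simplices (12): PQR, PQV, PRT, PTU, PUV, QRU, QSU, QSV, RTV, RUV, STU, STV

so the chain groups are C_0 ≅ Z^7, C_1 ≅ Z^18, C_2 ≅ Z^12.

∂_1: C_1 → C_0 sends each edge [p,q] (with p < q) to q − p.
The 7×18 boundary matrix has rank 6 and Smith normal form diag(1,1,1,1,1,1).

∂_2: C_2 → C_1 sends each 2-simplex [p,q,r] to [q,r] − [p,r] + [p,q]. For instance
  ∂PUV = UV − PV + PU,
  ∂PRT = RT − PT + PR.
This gives a 18×12 integer matrix of rank 12; reducing to Smith normal form yields diagonal entries (1,1,1,1,1,1,1,1,1,1,1,2).

Now H_k = ker ∂_k / im ∂_{k+1}, so:

  H_0: rank C_0 − rank ∂_1 = 7 − 6 = 1, and the invariant factors of ∂_1 are all 1, so H_0 ≅ Z.
  H_1: rank ker ∂_1 − rank ∂_2 = (18 − 6) − 12 = 0, and ∂_2 has invariant factor 2 > 1, so H_1 ≅ Z_2.
  H_2: rank ker ∂_2 − rank ∂_3 = (12 − 12) − 0 = 0, and there is no ∂_3, so H_2 ≅ 0.

(K is a triangulation of the real projective plane RP^2.)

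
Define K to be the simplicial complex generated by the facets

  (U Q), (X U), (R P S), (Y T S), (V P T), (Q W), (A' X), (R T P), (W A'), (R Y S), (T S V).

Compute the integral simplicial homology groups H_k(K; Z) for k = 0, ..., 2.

Order the vertices as P < Q < R < S < T < U < V < W < X < Y < A'. Listing each simplex with vertices in this order, K has dimension 2 with simplices:

  0-simplices (11): [P], [Q], [R], [S], [T], [U], [V], [W], [X], [Y], [A']
  1-simplices (17): [P,R], [P,S], [P,T], [P,V], [Q,U], [Q,W], [R,S], [R,T], [R,Y], [S,T], [S,V], [S,Y], [T,V], [T,Y], [U,X], [W,A'], [X,A']
  2-simplices (6): [P,R,S], [P,R,T], [P,T,V], [R,S,Y], [S,T,V], [S,T,Y]

Hence C_0 ≅ Z^11, C_1 ≅ Z^17, C_2 ≅ Z^6.

The boundary map ∂_1: C_1 → C_0 is given by ∂[p,q] = [q] − [p]. For instance
  ∂[Q,U] = [U] − [Q].
The 11×17 boundary matrix has rank 9 and Smith normal form diag(1,1,1,1,1,1,1,1,1).

∂_2: C_2 → C_1 maps a triangle to the signed sum of its edges. For instance
  ∂[S,T,V] = [T,V] − [S,V] + [S,T],
  ∂[R,S,Y] = [S,Y] − [R,Y] + [R,S].
The 17×6 boundary matrix has rank 6 and Smith normal form diag(1,1,1,1,1,1).

From H_k ≅ ker(∂_k) / im(∂_{k+1}) we obtain:

  H_0: rank C_0 − rank ∂_1 = 11 − 9 = 2, and the invariant factors of ∂_1 are all 1, so H_0 = Z^2.
  H_1: rank ker ∂_1 − rank ∂_2 = (17 − 9) − 6 = 2, and the invariant factors of ∂_2 are all 1, so H_1 = Z^2.
  H_2: rank ker ∂_2 − rank ∂_3 = (6 − 6) − 0 = 0, and there is no ∂_3, so H_2 = 0.

H_0 ≅ Z^2,  H_1 ≅ Z^2,  H_2 = 0.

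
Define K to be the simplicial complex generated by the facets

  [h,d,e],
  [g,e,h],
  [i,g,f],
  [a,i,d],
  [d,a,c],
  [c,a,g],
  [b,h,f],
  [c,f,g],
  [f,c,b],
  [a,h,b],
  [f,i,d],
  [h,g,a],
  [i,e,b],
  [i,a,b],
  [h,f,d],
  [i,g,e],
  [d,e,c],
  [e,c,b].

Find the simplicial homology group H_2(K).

Fix the vertex order a < b < c < d < e < f < g < h < i and write every simplex with vertices in increasing order. Then dim K = 2 and the simplices of K are:

  0-simplices (9): a, b, c, d, e, f, g, h, i
  1-simplices (27): ab, ac, ad, ag, ah, ai, bc, be, bf, bh, bi, cd, ce, cf, cg, de, df, dh, di, eg, eh, ei, fg, fh, fi, gh, gi
  2-simplices (18): abh, abi, acd, acg, adi, agh, bce, bcf, bei, bfh, cde, cfg, deh, dfh, dfi, egh, egi, fgi

giving chain groups C_0 ≅ Z^9, C_1 ≅ Z^27, C_2 ≅ Z^18.

The boundary map ∂_1: C_1 → C_0 maps an edge to its endpoints' difference, ∂[p,q] = q − p. For instance
  ∂bc = c − b.
The resulting 9×27 matrix has rank 8, and its Smith normal form has invariant factors (1,1,1,1,1,1,1,1).

∂_2: C_2 → C_1 sends each 2-simplex [p,q,r] to [q,r] − [p,r] + [p,q]. For instance
  ∂deh = eh − dh + de,
  ∂dfi = fi − di + df.
The 27×18 boundary matrix has rank 17 and Smith normal form diag(1,1,1,1,1,1,1,1,1,1,1,1,1,1,1,1,1).

Now H_k = ker ∂_k / im ∂_{k+1}, so:

  H_2: rank ker ∂_2 − rank ∂_3 = (18 − 17) − 0 = 1, and there is no ∂_3, so H_2 ≅ Z.

H_2 = Z.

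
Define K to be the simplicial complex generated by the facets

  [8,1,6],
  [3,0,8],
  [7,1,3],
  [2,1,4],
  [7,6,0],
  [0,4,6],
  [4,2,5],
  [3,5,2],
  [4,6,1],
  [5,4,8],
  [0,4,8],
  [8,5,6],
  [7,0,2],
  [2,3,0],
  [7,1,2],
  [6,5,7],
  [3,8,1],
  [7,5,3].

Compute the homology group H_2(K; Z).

Order the vertices as 0 < 1 < 2 < 3 < 4 < 5 < 6 < 7 < 8. Listing each simplex with vertices in this order, K has dimension 2 with simplices:

  0-simplices (9): [0], [1], [2], [3], [4], [5], [6], [7], [8]
  1-simplices (27): (27 of them)
  2-simplices (18): [0,2,3], [0,2,7], [0,3,8], [0,4,6], [0,4,8], [0,6,7], [1,2,4], [1,2,7], [1,3,7], [1,3,8], [1,4,6], [1,6,8], [2,3,5], [2,4,5], [3,5,7], [4,5,8], [5,6,7], [5,6,8]

Hence C_0 ≅ Z^9, C_1 ≅ Z^27, C_2 ≅ Z^18.

Boundary ∂_1: C_1 → C_0 maps an edge to its endpoints' difference, ∂[p,q] = q − p. For instance
  ∂[2,5] = [5] − [2].
The resulting 9×27 matrix has rank 8, and its Smith normal form has invariant factors (1,1,1,1,1,1,1,1).

∂_2: C_2 → C_1 acts by ∂[p,q,r] = [q,r] − [p,r] + [p,q]. For instance
  ∂[1,3,8] = [3,8] − [1,8] + [1,3],
  ∂[0,2,7] = [2,7] − [0,7] + [0,2].
As a 27×18 matrix over Z this has rank 18, with invariant factors (1,1,1,1,1,1,1,1,1,1,1,1,1,1,1,1,1,2).

Computing H_k = (kernel of ∂_k) / (image of ∂_{k+1}):

  H_2: rank ker ∂_2 − rank ∂_3 = (18 − 18) − 0 = 0, and there is no ∂_3, so H_2 = 0.

H_2 = 0.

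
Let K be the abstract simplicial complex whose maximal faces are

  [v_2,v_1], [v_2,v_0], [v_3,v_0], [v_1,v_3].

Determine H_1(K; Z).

H_1 ≅ Z.

Order the vertices as v_0 < v_1 < v_2 < v_3. Listing each simplex with vertices in this order, K has dimension 1 with simplices:

  0-simplices (4): [v_0], [v_1], [v_2], [v_3]
  1-simplices (4): [v_0,v_2], [v_0,v_3], [v_1,v_2], [v_1,v_3]

Hence C_0 ≅ Z^4, C_1 ≅ Z^4.

Boundary ∂_1: C_1 → C_0 is given by ∂[p,q] = [q] − [p]. For instance
  ∂[v_0,v_2] = [v_2] − [v_0].
This gives a 4×4 integer matrix of rank 3; reducing to Smith normal form yields diagonal entries (1,1,1).

Computing H_k = (kernel of ∂_k) / (image of ∂_{k+1}):

  H_1: rank ker ∂_1 − rank ∂_2 = (4 − 3) − 0 = 1, and there is no ∂_2, so H_1 = Z.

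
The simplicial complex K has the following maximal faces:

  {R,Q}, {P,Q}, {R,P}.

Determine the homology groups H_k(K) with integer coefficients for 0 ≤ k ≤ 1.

H_0 ≅ Z,  H_1 ≅ Z.

K has 3 vertices, 3 edges.
rank ∂_0 = 0, rank ∂_1 = 2 ⇒ b_0 = 3 − 0 − 2 = 1; all invariant factors of ∂_1 are 1 so no torsion. So H_0 ≅ Z.
rank ∂_1 = 2, rank ∂_2 = 0 ⇒ b_1 = 3 − 2 − 0 = 1. So H_1 ≅ Z.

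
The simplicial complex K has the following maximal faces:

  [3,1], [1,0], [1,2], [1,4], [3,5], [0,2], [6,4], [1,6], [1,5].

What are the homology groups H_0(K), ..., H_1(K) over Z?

H_0 = Z,  H_1 = Z^3.

K has 7 vertices, 9 edges.
rank ∂_0 = 0, rank ∂_1 = 6 ⇒ b_0 = 7 − 0 − 6 = 1; all invariant factors of ∂_1 are 1 so no torsion. So H_0 = Z.
rank ∂_1 = 6, rank ∂_2 = 0 ⇒ b_1 = 9 − 6 − 0 = 3. So H_1 = Z^3.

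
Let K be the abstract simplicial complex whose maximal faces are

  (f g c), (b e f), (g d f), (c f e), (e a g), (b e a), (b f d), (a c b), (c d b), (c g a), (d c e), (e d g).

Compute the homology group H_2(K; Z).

Order the vertices as a < b < c < d < e < f < g. Listing each simplex with vertices in this order, K has dimension 2 with simplices:

  0-simplices (7): a, b, c, d, e, f, g
  1-simplices (18): ab, ac, ae, ag, bc, bd, be, bf, cd, ce, cf, cg, de, df, dg, ef, eg, fg
  2-simplices (12): abc, abe, acg, aeg, bcd, bdf, bef, cde, cef, cfg, deg, dfg

giving chain groups C_0 ≅ Z^7, C_1 ≅ Z^18, C_2 ≅ Z^12.

The boundary map ∂_1: C_1 → C_0 maps an edge to its endpoints' difference, ∂[p,q] = q − p.
The 7×18 boundary matrix has rank 6 and Smith normal form diag(1,1,1,1,1,1).

∂_2: C_2 → C_1 acts by ∂[p,q,r] = [q,r] − [p,r] + [p,q]. For instance
  ∂abe = be − ae + ab,
  ∂bcd = cd − bd + bc.
The 18×12 boundary matrix has rank 12 and Smith normal form diag(1,1,1,1,1,1,1,1,1,1,1,2).

Now H_k = ker ∂_k / im ∂_{k+1}, so:

  H_2: rank ker ∂_2 − rank ∂_3 = (12 − 12) − 0 = 0, and there is no ∂_3, so H_2 = 0.

(K is a triangulation of the real projective plane RP^2.)

H_2 = 0.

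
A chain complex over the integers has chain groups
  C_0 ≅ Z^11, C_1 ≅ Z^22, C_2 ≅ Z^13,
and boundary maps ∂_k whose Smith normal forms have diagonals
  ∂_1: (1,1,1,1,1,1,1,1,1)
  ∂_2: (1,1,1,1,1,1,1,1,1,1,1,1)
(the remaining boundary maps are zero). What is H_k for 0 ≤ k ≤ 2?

H_0: b_0 = 11 − 0 − 9 = 2; torsion from ∂_1 factors > 1: none. So H_0 ≅ Z^2.
H_1: b_1 = 22 − 9 − 12 = 1; torsion from ∂_2 factors > 1: none. So H_1 ≅ Z.
H_2: b_2 = 13 − 12 − 0 = 1; torsion from ∂_3 factors > 1: none. So H_2 ≅ Z.

H_0 ≅ Z^2,  H_1 ≅ Z,  H_2 ≅ Z.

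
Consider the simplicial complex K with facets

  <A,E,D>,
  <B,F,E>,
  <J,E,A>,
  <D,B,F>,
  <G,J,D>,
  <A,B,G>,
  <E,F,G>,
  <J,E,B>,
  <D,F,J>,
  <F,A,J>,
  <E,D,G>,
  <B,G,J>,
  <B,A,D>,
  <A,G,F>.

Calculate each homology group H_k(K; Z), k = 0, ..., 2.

H_0 ≅ Z,  H_1 ≅ Z^2,  H_2 ≅ Z.

Order the vertices as A < B < D < E < F < G < J. Listing each simplex with vertices in this order, K has dimension 2 with simplices:

  0-simplices (7): A, B, D, E, F, G, J
  1-simplices (21): AB, AD, AE, AF, AG, AJ, BD, BE, BF, BG, BJ, DE, DF, DG, DJ, EF, EG, EJ, FG, FJ, GJ
  2-simplices (14): ABD, ABG, ADE, AEJ, AFG, AFJ, BDF, BEF, BEJ, BGJ, DEG, DFJ, DGJ, EFG

so the chain groups are C_0 ≅ Z^7, C_1 ≅ Z^21, C_2 ≅ Z^14.

The boundary map ∂_1: C_1 → C_0 maps an edge to its endpoints' difference, ∂[p,q] = q − p. For instance
  ∂GJ = J − G.
As a 7×21 matrix over Z this has rank 6, with invariant factors (1,1,1,1,1,1).

Boundary ∂_2: C_2 → C_1 sends each 2-simplex [p,q,r] to [q,r] − [p,r] + [p,q]. For instance
  ∂AFJ = FJ − AJ + AF,
  ∂EFG = FG − EG + EF.
The 21×14 boundary matrix has rank 13 and Smith normal form diag(1,1,1,1,1,1,1,1,1,1,1,1,1).

Now H_k = ker ∂_k / im ∂_{k+1}, so:

  H_0: rank C_0 − rank ∂_1 = 7 − 6 = 1, and the invariant factors of ∂_1 are all 1, so H_0 ≅ Z.
  H_1: rank ker ∂_1 − rank ∂_2 = (21 − 6) − 13 = 2, and the invariant factors of ∂_2 are all 1, so H_1 ≅ Z^2.
  H_2: rank ker ∂_2 − rank ∂_3 = (14 − 13) − 0 = 1, and there is no ∂_3, so H_2 ≅ Z.

As a check, the Euler characteristic is 7 − 21 + 14 = 0, which agrees with 1 − 2 + 1 = 0.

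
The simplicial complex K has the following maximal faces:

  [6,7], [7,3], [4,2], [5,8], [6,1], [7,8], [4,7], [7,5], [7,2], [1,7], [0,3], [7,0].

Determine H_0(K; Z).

Take the total order 0 < 1 < 2 < 3 < 4 < 5 < 6 < 7 < 8 on the vertex set. Then K (dimension 1) consists of the simplices:

  0-simplices (9): [0], [1], [2], [3], [4], [5], [6], [7], [8]
  1-simplices (12): [0,3], [0,7], [1,6], [1,7], [2,4], [2,7], [3,7], [4,7], [5,7], [5,8], [6,7], [7,8]

giving chain groups C_0 ≅ Z^9, C_1 ≅ Z^12.

∂_1: C_1 → C_0 maps an edge to its endpoints' difference, ∂[p,q] = q − p. For instance
  ∂[0,7] = [7] − [0].
This gives a 9×12 integer matrix of rank 8; reducing to Smith normal form yields diagonal entries (1,1,1,1,1,1,1,1).

Computing H_k = (kernel of ∂_k) / (image of ∂_{k+1}):

  H_0: rank C_0 − rank ∂_1 = 9 − 8 = 1, and the invariant factors of ∂_1 are all 1, so H_0 ≅ Z.

(K is a triangulation of a wedge of 4 circles.)

H_0 ≅ Z.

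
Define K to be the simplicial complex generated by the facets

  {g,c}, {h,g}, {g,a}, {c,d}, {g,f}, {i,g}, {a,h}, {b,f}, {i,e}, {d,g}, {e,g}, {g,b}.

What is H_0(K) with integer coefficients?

Fix the vertex order a < b < c < d < e < f < g < h < i and write every simplex with vertices in increasing order. Then dim K = 1 and the simplices of K are:

  0-simplices (9): a, b, c, d, e, f, g, h, i
  1-simplices (12): ag, ah, bf, bg, cd, cg, dg, eg, ei, fg, gh, gi

Hence C_0 ≅ Z^9, C_1 ≅ Z^12.

∂_1: C_1 → C_0 sends each edge [p,q] (with p < q) to q − p. For instance
  ∂bf = f − b.
The 9×12 boundary matrix has rank 8 and Smith normal form diag(1,1,1,1,1,1,1,1).

From H_k ≅ ker(∂_k) / im(∂_{k+1}) we obtain:

  H_0: rank C_0 − rank ∂_1 = 9 − 8 = 1, and the invariant factors of ∂_1 are all 1, so H_0 ≅ Z.

H_0 = Z.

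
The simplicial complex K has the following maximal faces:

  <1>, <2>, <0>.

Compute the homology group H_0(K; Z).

K has 3 vertices.
rank ∂_0 = 0, rank ∂_1 = 0 ⇒ b_0 = 3 − 0 − 0 = 3. So H_0 ≅ Z^3.

H_0 ≅ Z^3.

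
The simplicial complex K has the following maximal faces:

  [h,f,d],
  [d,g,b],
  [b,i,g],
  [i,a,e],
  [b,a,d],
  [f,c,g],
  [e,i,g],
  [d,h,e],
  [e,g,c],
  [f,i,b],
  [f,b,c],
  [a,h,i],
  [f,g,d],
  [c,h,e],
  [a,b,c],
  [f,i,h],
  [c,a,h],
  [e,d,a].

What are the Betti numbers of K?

b_0 = 1, b_1 = 1, b_2 = 0.

Order the vertices as a < b < c < d < e < f < g < h < i. Listing each simplex with vertices in this order, K has dimension 2 with simplices:

  0-simplices (9): a, b, c, d, e, f, g, h, i
  1-simplices (27): ab, ac, ad, ae, ah, ai, bc, bd, bf, bg, bi, ce, cf, cg, ch, de, df, dg, dh, eg, eh, ei, fg, fh, fi, gi, hi
  2-simplices (18): abc, abd, ach, ade, aei, ahi, bcf, bdg, bfi, bgi, ceg, ceh, cfg, deh, dfg, dfh, egi, fhi

so the chain groups are C_0 ≅ Z^9, C_1 ≅ Z^27, C_2 ≅ Z^18.

∂_1: C_1 → C_0 maps an edge to its endpoints' difference, ∂[p,q] = q − p. For instance
  ∂fg = g − f.
The resulting 9×27 matrix has rank 8, and its Smith normal form has invariant factors (1,1,1,1,1,1,1,1).

Boundary ∂_2: C_2 → C_1 acts by ∂[p,q,r] = [q,r] − [p,r] + [p,q]. For instance
  ∂ceg = eg − cg + ce,
  ∂deh = eh − dh + de.
The resulting 27×18 matrix has rank 18, and its Smith normal form has invariant factors (1,1,1,1,1,1,1,1,1,1,1,1,1,1,1,1,1,2).

Computing H_k = (kernel of ∂_k) / (image of ∂_{k+1}):

  H_0: rank C_0 − rank ∂_1 = 9 − 8 = 1, and the invariant factors of ∂_1 are all 1, so H_0 = Z.
  H_1: rank ker ∂_1 − rank ∂_2 = (27 − 8) − 18 = 1, and ∂_2 has invariant factor 2 > 1, so H_1 = Z ⊕ Z/2.
  H_2: rank ker ∂_2 − rank ∂_3 = (18 − 18) − 0 = 0, and there is no ∂_3, so H_2 = 0.

As a check, the Euler characteristic is 9 − 27 + 18 = 0, which agrees with 1 − 1 + 0 = 0.
(K is a triangulation of the Klein bottle.)

Hence the Betti numbers are b_0 = 1, b_1 = 1, b_2 = 0.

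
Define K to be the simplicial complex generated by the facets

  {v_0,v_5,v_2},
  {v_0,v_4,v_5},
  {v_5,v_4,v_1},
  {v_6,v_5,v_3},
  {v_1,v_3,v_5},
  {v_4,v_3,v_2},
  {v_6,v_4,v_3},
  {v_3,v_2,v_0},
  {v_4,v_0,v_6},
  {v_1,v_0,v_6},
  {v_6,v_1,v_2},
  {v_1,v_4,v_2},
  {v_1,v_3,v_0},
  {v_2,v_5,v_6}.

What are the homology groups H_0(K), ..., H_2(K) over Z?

H_0 = Z,  H_1 = Z^2,  H_2 = Z.

We work with the vertex ordering v_0 < v_1 < v_2 < v_3 < v_4 < v_5 < v_6. The simplices of K, each written with vertices in increasing order, are:

  0-simplices (7): [v_0], [v_1], [v_2], [v_3], [v_4], [v_5], [v_6]
  1-simplices (21): (21 of them)
  2-simplices (14): (14 of them)

so the chain groups are C_0 ≅ Z^7, C_1 ≅ Z^21, C_2 ≅ Z^14.

Boundary ∂_1: C_1 → C_0 maps an edge to its endpoints' difference, ∂[p,q] = q − p. For instance
  ∂[v_3,v_5] = [v_5] − [v_3].
The resulting 7×21 matrix has rank 6, and its Smith normal form has invariant factors (1,1,1,1,1,1).

The boundary map ∂_2: C_2 → C_1 maps a triangle to the signed sum of its edges. For instance
  ∂[v_0,v_1,v_3] = [v_1,v_3] − [v_0,v_3] + [v_0,v_1],
  ∂[v_0,v_1,v_6] = [v_1,v_6] − [v_0,v_6] + [v_0,v_1].
The 21×14 boundary matrix has rank 13 and Smith normal form diag(1,1,1,1,1,1,1,1,1,1,1,1,1).

Computing H_k = (kernel of ∂_k) / (image of ∂_{k+1}):

  H_0: rank C_0 − rank ∂_1 = 7 − 6 = 1, and the invariant factors of ∂_1 are all 1, so H_0 ≅ Z.
  H_1: rank ker ∂_1 − rank ∂_2 = (21 − 6) − 13 = 2, and the invariant factors of ∂_2 are all 1, so H_1 ≅ Z^2.
  H_2: rank ker ∂_2 − rank ∂_3 = (14 − 13) − 0 = 1, and there is no ∂_3, so H_2 ≅ Z.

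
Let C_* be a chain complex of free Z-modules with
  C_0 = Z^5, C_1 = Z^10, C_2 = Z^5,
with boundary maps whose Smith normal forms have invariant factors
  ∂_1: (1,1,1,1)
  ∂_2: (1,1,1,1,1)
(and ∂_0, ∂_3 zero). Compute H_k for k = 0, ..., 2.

H_0 = Z,  H_1 = Z,  H_2 = 0.

H_0: b_0 = 5 − 0 − 4 = 1; torsion from ∂_1 factors > 1: none. So H_0 = Z.
H_1: b_1 = 10 − 4 − 5 = 1; torsion from ∂_2 factors > 1: none. So H_1 = Z.
H_2: b_2 = 5 − 5 − 0 = 0; torsion from ∂_3 factors > 1: none. So H_2 = 0.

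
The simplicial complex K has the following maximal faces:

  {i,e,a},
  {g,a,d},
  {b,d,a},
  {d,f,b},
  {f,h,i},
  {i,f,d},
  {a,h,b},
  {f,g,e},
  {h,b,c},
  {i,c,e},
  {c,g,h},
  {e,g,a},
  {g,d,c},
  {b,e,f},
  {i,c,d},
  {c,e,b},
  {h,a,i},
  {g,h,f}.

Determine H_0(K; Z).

Fix the vertex order a < b < c < d < e < f < g < h < i and write every simplex with vertices in increasing order. Then dim K = 2 and the simplices of K are:

  0-simplices (9): a, b, c, d, e, f, g, h, i
  1-simplices (27): ab, ad, ae, ag, ah, ai, bc, bd, be, bf, bh, cd, ce, cg, ch, ci, df, dg, di, ef, eg, ei, fg, fh, fi, gh, hi
  2-simplices (18): abd, abh, adg, aeg, aei, ahi, bce, bch, bdf, bef, cdg, cdi, cei, cgh, dfi, efg, fgh, fhi

Hence C_0 ≅ Z^9, C_1 ≅ Z^27, C_2 ≅ Z^18.

∂_1: C_1 → C_0 sends each edge [p,q] (with p < q) to q − p.
As a 9×27 matrix over Z this has rank 8, with invariant factors (1,1,1,1,1,1,1,1).

∂_2: C_2 → C_1 sends each 2-simplex [p,q,r] to [q,r] − [p,r] + [p,q]. For instance
  ∂fgh = gh − fh + fg,
  ∂bef = ef − bf + be.
The 27×18 boundary matrix has rank 17 and Smith normal form diag(1,1,1,1,1,1,1,1,1,1,1,1,1,1,1,1,1).

From H_k ≅ ker(∂_k) / im(∂_{k+1}) we obtain:

  H_0: rank C_0 − rank ∂_1 = 9 − 8 = 1, and the invariant factors of ∂_1 are all 1, so H_0 ≅ Z.

(K is a triangulation of the torus T^2.)

H_0 = Z.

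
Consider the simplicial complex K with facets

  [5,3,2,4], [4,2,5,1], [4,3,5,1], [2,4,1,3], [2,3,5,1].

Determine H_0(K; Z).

H_0 = Z.

Take the total order 1 < 2 < 3 < 4 < 5 on the vertex set. Then K (dimension 3) consists of the simplices:

  0-simplices (5): [1], [2], [3], [4], [5]
  1-simplices (10): [1,2], [1,3], [1,4], [1,5], [2,3], [2,4], [2,5], [3,4], [3,5], [4,5]
  2-simplices (10): [1,2,3], [1,2,4], [1,2,5], [1,3,4], [1,3,5], [1,4,5], [2,3,4], [2,3,5], [2,4,5], [3,4,5]
  3-simplices (5): [1,2,3,4], [1,2,3,5], [1,2,4,5], [1,3,4,5], [2,3,4,5]

giving chain groups C_0 ≅ Z^5, C_1 ≅ Z^10, C_2 ≅ Z^10, C_3 ≅ Z^5.

Boundary ∂_1: C_1 → C_0 is given by ∂[p,q] = [q] − [p]. For instance
  ∂[2,4] = [4] − [2].
The resulting 5×10 matrix has rank 4, and its Smith normal form has invariant factors (1,1,1,1).

Boundary ∂_2: C_2 → C_1 acts by ∂[p,q,r] = [q,r] − [p,r] + [p,q]. For instance
  ∂[1,2,3] = [2,3] − [1,3] + [1,2],
  ∂[1,2,5] = [2,5] − [1,5] + [1,2].
As a 10×10 matrix over Z this has rank 6, with invariant factors (1,1,1,1,1,1).

∂_3: C_3 → C_2 sends each 3-simplex σ to the alternating sum Σ_i (−1)^i (σ with its i-th vertex removed). For instance
  ∂[1,3,4,5] = [3,4,5] − [1,4,5] + [1,3,5] − [1,3,4],
  ∂[1,2,3,5] = [2,3,5] − [1,3,5] + [1,2,5] − [1,2,3].
This gives a 10×5 integer matrix of rank 4; reducing to Smith normal form yields diagonal entries (1,1,1,1).

Now H_k = ker ∂_k / im ∂_{k+1}, so:

  H_0: rank C_0 − rank ∂_1 = 5 − 4 = 1, and the invariant factors of ∂_1 are all 1, so H_0 ≅ Z.

(K is a triangulation of the 3-sphere S^3.)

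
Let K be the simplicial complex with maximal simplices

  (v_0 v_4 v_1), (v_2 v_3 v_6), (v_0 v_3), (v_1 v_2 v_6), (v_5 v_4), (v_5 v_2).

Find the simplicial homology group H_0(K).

Take the total order v_0 < v_1 < v_2 < v_3 < v_4 < v_5 < v_6 on the vertex set. Then K (dimension 2) consists of the simplices:

  0-simplices (7): [v_0], [v_1], [v_2], [v_3], [v_4], [v_5], [v_6]
  1-simplices (11): [v_0,v_1], [v_0,v_3], [v_0,v_4], [v_1,v_2], [v_1,v_4], [v_1,v_6], [v_2,v_3], [v_2,v_5], [v_2,v_6], [v_3,v_6], [v_4,v_5]
  2-simplices (3): [v_0,v_1,v_4], [v_1,v_2,v_6], [v_2,v_3,v_6]

giving chain groups C_0 ≅ Z^7, C_1 ≅ Z^11, C_2 ≅ Z^3.

The boundary map ∂_1: C_1 → C_0 maps an edge to its endpoints' difference, ∂[p,q] = q − p. For instance
  ∂[v_3,v_6] = [v_6] − [v_3].
As a 7×11 matrix over Z this has rank 6, with invariant factors (1,1,1,1,1,1).

Boundary ∂_2: C_2 → C_1 sends each 2-simplex [p,q,r] to [q,r] − [p,r] + [p,q]. For instance
  ∂[v_1,v_2,v_6] = [v_2,v_6] − [v_1,v_6] + [v_1,v_2],
  ∂[v_0,v_1,v_4] = [v_1,v_4] − [v_0,v_4] + [v_0,v_1].
The 11×3 boundary matrix has rank 3 and Smith normal form diag(1,1,1).

Now H_k = ker ∂_k / im ∂_{k+1}, so:

  H_0: rank C_0 − rank ∂_1 = 7 − 6 = 1, and the invariant factors of ∂_1 are all 1, so H_0 = Z.

H_0 = Z.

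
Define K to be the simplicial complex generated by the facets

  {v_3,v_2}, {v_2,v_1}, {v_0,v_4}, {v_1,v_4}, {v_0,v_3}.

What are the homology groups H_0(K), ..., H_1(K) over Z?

Order the vertices as v_0 < v_1 < v_2 < v_3 < v_4. Listing each simplex with vertices in this order, K has dimension 1 with simplices:

  0-simplices (5): [v_0], [v_1], [v_2], [v_3], [v_4]
  1-simplices (5): [v_0,v_3], [v_0,v_4], [v_1,v_2], [v_1,v_4], [v_2,v_3]

so the chain groups are C_0 ≅ Z^5, C_1 ≅ Z^5.

The boundary map ∂_1: C_1 → C_0 is given by ∂[p,q] = [q] − [p]. For instance
  ∂[v_0,v_4] = [v_4] − [v_0].
As a 5×5 matrix over Z this has rank 4, with invariant factors (1,1,1,1).

Computing H_k = (kernel of ∂_k) / (image of ∂_{k+1}):

  H_0: rank C_0 − rank ∂_1 = 5 − 4 = 1, and the invariant factors of ∂_1 are all 1, so H_0 = Z.
  H_1: rank ker ∂_1 − rank ∂_2 = (5 − 4) − 0 = 1, and there is no ∂_2, so H_1 = Z.

As a check, the Euler characteristic is 5 − 5 = 0, which agrees with 1 − 1 = 0.

H_0 ≅ Z,  H_1 ≅ Z.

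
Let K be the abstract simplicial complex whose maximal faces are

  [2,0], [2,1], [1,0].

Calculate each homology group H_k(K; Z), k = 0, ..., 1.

H_0 ≅ Z,  H_1 ≅ Z.

Fix the vertex order 0 < 1 < 2 and write every simplex with vertices in increasing order. Then dim K = 1 and the simplices of K are:

  0-simplices (3): [0], [1], [2]
  1-simplices (3): [0,1], [0,2], [1,2]

Hence C_0 ≅ Z^3, C_1 ≅ Z^3.

Boundary ∂_1: C_1 → C_0 maps an edge to its endpoints' difference, ∂[p,q] = q − p. For instance
  ∂[0,2] = [2] − [0].
The resulting 3×3 matrix has rank 2, and its Smith normal form has invariant factors (1,1).

From H_k ≅ ker(∂_k) / im(∂_{k+1}) we obtain:

  H_0: rank C_0 − rank ∂_1 = 3 − 2 = 1, and the invariant factors of ∂_1 are all 1, so H_0 ≅ Z.
  H_1: rank ker ∂_1 − rank ∂_2 = (3 − 2) − 0 = 1, and there is no ∂_2, so H_1 ≅ Z.

As a check, the Euler characteristic is 3 − 3 = 0, which agrees with 1 − 1 = 0.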